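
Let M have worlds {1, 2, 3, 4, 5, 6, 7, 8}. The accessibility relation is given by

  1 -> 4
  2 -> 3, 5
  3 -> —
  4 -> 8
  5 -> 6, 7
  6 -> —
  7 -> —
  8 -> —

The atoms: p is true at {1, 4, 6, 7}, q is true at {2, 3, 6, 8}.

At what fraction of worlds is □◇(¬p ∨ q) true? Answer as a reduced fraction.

5/8

1: successors {4}; ◇(¬p ∨ q) there: 4:T. ✓
2: successors {3, 5}; ◇(¬p ∨ q) there: 3:F, 5:T. ✗
3: no successors, so □◇(¬p ∨ q) holds vacuously. ✓
4: successors {8}; ◇(¬p ∨ q) there: 8:F. ✗
5: successors {6, 7}; ◇(¬p ∨ q) there: 6:F, 7:F. ✗
6: no successors, so □◇(¬p ∨ q) holds vacuously. ✓
7: no successors, so □◇(¬p ∨ q) holds vacuously. ✓
8: no successors, so □◇(¬p ∨ q) holds vacuously. ✓
That's 5 of 8 worlds, so 5/8.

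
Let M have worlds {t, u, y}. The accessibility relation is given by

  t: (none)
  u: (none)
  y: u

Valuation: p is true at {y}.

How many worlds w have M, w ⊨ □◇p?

t: no successors, so □◇p holds vacuously. ✓
u: no successors, so □◇p holds vacuously. ✓
y: successors {u}; ◇p there: u:F. ✗
Satisfying worlds: {t, u}.

2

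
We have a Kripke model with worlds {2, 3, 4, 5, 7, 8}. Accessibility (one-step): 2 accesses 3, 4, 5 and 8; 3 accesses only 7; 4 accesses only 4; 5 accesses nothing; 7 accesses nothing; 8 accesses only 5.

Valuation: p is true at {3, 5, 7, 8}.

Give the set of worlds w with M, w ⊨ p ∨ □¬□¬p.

{3, 5, 7, 8}

2: p is F, □¬□¬p is F. ✗
3: p is T, □¬□¬p is F. ✓
4: p is F, □¬□¬p is F. ✗
5: p is T, □¬□¬p is T. ✓
7: p is T, □¬□¬p is T. ✓
8: p is T, □¬□¬p is F. ✓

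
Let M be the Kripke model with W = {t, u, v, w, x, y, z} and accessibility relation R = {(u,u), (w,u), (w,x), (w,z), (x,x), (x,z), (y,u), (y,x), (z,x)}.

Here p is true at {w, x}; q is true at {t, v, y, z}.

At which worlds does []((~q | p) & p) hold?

{t, v, z}

t: no successors, so []((~q | p) & p) holds vacuously. ✓
u: successors {u}; (~q | p) & p there: u:F. ✗
v: no successors, so []((~q | p) & p) holds vacuously. ✓
w: successors {u, x, z}; (~q | p) & p there: u:F, x:T, z:F. ✗
x: successors {x, z}; (~q | p) & p there: x:T, z:F. ✗
y: successors {u, x}; (~q | p) & p there: u:F, x:T. ✗
z: successors {x}; (~q | p) & p there: x:T. ✓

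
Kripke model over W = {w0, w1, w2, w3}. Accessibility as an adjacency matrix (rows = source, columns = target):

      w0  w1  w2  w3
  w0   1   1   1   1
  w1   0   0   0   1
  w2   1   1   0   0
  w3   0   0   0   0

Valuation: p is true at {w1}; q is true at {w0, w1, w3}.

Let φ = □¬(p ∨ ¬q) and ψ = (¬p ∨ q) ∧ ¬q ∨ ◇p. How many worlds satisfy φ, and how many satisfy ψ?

For □¬(p ∨ ¬q):
w0: successors {w0, w1, w2, w3}; ¬(p ∨ ¬q) there: w0:T, w1:F, w2:F, w3:T. ✗
w1: successors {w3}; ¬(p ∨ ¬q) there: w3:T. ✓
w2: successors {w0, w1}; ¬(p ∨ ¬q) there: w0:T, w1:F. ✗
w3: no successors, so □¬(p ∨ ¬q) holds vacuously. ✓
— 2 worlds.
For (¬p ∨ q) ∧ ¬q ∨ ◇p:
w0: (¬p ∨ q) ∧ ¬q is F, ◇p is T. ✓
w1: (¬p ∨ q) ∧ ¬q is F, ◇p is F. ✗
w2: (¬p ∨ q) ∧ ¬q is T, ◇p is T. ✓
w3: (¬p ∨ q) ∧ ¬q is F, ◇p is F. ✗
— 2 worlds.

2 and 2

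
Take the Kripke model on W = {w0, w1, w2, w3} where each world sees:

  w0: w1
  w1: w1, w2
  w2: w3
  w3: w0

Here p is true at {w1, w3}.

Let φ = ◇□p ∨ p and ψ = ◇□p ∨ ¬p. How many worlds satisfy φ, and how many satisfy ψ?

For ◇□p ∨ p:
w0: ◇□p is F, p is F. ✗
w1: ◇□p is T, p is T. ✓
w2: ◇□p is F, p is F. ✗
w3: ◇□p is T, p is T. ✓
— 2 worlds.
For ◇□p ∨ ¬p:
w0: ◇□p is F, ¬p is T. ✓
w1: ◇□p is T, ¬p is F. ✓
w2: ◇□p is F, ¬p is T. ✓
w3: ◇□p is T, ¬p is F. ✓
— 4 worlds.

2 and 4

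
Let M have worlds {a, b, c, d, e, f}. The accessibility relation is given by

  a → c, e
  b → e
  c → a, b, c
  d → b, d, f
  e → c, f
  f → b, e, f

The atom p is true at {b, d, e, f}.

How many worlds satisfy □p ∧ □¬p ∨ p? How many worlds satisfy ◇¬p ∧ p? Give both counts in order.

4 and 1

For □p ∧ □¬p ∨ p:
a: □p ∧ □¬p is F, p is F. ✗
b: □p ∧ □¬p is F, p is T. ✓
c: □p ∧ □¬p is F, p is F. ✗
d: □p ∧ □¬p is F, p is T. ✓
e: □p ∧ □¬p is F, p is T. ✓
f: □p ∧ □¬p is F, p is T. ✓
— 4 worlds.
For ◇¬p ∧ p:
a: ◇¬p is T, p is F. ✗
b: ◇¬p is F, p is T. ✗
c: ◇¬p is T, p is F. ✗
d: ◇¬p is F, p is T. ✗
e: ◇¬p is T, p is T. ✓
f: ◇¬p is F, p is T. ✗
— 1 world.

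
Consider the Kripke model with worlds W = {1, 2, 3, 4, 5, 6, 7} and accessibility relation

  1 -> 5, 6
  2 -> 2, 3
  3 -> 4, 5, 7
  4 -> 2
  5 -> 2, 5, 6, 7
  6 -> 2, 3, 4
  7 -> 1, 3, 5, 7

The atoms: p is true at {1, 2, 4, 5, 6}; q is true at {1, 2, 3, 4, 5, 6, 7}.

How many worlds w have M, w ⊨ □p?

2

1: successors {5, 6}; p there: 5:T, 6:T. ✓
2: successors {2, 3}; p there: 2:T, 3:F. ✗
3: successors {4, 5, 7}; p there: 4:T, 5:T, 7:F. ✗
4: successors {2}; p there: 2:T. ✓
5: successors {2, 5, 6, 7}; p there: 2:T, 5:T, 6:T, 7:F. ✗
6: successors {2, 3, 4}; p there: 2:T, 3:F, 4:T. ✗
7: successors {1, 3, 5, 7}; p there: 1:T, 3:F, 5:T, 7:F. ✗
Satisfying worlds: {1, 4}.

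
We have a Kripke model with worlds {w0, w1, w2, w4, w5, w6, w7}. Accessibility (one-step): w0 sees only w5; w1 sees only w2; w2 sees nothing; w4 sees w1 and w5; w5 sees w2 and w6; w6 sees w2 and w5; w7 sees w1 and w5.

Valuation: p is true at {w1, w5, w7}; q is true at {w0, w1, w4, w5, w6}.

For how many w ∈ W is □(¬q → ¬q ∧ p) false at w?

3

w0: successors {w5}; ¬q → ¬q ∧ p there: w5:T. ✓
w1: successors {w2}; ¬q → ¬q ∧ p there: w2:F. ✗
w2: no successors, so □(¬q → ¬q ∧ p) holds vacuously. ✓
w4: successors {w1, w5}; ¬q → ¬q ∧ p there: w1:T, w5:T. ✓
w5: successors {w2, w6}; ¬q → ¬q ∧ p there: w2:F, w6:T. ✗
w6: successors {w2, w5}; ¬q → ¬q ∧ p there: w2:F, w5:T. ✗
w7: successors {w1, w5}; ¬q → ¬q ∧ p there: w1:T, w5:T. ✓
Satisfying worlds: {w0, w2, w4, w7}.
So □(¬q → ¬q ∧ p) fails at the other 3 worlds.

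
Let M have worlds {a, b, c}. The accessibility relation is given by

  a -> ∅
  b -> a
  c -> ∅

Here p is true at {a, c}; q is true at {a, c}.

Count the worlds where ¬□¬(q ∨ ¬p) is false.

a: □¬(q ∨ ¬p) is T. ✗
b: □¬(q ∨ ¬p) is F. ✓
c: □¬(q ∨ ¬p) is T. ✗
Satisfying worlds: {b}.
So ¬□¬(q ∨ ¬p) fails at the other 2 worlds.

2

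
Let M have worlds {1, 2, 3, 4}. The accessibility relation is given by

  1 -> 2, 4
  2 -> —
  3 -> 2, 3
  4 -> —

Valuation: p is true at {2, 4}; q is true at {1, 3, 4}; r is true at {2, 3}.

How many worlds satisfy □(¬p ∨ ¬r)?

1: successors {2, 4}; ¬p ∨ ¬r there: 2:F, 4:T. ✗
2: no successors, so □(¬p ∨ ¬r) holds vacuously. ✓
3: successors {2, 3}; ¬p ∨ ¬r there: 2:F, 3:T. ✗
4: no successors, so □(¬p ∨ ¬r) holds vacuously. ✓
Satisfying worlds: {2, 4}.

2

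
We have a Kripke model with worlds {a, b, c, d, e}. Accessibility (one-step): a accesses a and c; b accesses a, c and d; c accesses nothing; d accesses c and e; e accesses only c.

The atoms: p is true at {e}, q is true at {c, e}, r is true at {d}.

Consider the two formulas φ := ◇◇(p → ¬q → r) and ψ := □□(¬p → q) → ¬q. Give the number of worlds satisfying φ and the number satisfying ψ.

3 and 3

For ◇◇(p → ¬q → r):
a: successors {a, c}; ◇(p → ¬q → r) there: a:T, c:F. ✓
b: successors {a, c, d}; ◇(p → ¬q → r) there: a:T, c:F, d:T. ✓
c: no successors, so ◇◇(p → ¬q → r) fails. ✗
d: successors {c, e}; ◇(p → ¬q → r) there: c:F, e:T. ✓
e: successors {c}; ◇(p → ¬q → r) there: c:F. ✗
— 3 worlds.
For □□(¬p → q) → ¬q:
a: □□(¬p → q) is F, ¬q is T. ✓
b: □□(¬p → q) is F, ¬q is T. ✓
c: □□(¬p → q) is T, ¬q is F. ✗
d: □□(¬p → q) is T, ¬q is T. ✓
e: □□(¬p → q) is T, ¬q is F. ✗
— 3 worlds.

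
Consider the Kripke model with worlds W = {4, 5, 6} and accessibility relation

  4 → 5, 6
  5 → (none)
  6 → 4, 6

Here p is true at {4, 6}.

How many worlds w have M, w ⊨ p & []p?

4: p is T, []p is F. ✗
5: p is F, []p is T. ✗
6: p is T, []p is T. ✓
Satisfying worlds: {6}.

1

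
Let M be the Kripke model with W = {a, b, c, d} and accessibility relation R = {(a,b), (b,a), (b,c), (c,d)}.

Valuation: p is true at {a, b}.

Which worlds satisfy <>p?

a: successors {b}; p there: b:T. ✓
b: successors {a, c}; p there: a:T, c:F. ✓
c: successors {d}; p there: d:F. ✗
d: no successors, so <>p fails. ✗

{a, b}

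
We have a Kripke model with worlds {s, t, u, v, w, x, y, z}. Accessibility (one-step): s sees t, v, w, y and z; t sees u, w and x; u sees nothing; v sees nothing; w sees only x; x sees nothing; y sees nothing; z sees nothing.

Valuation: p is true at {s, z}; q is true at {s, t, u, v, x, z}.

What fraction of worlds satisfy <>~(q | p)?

s: successors {t, v, w, y, z}; ~(q | p) there: t:F, v:F, w:T, y:T, z:F. ✓
t: successors {u, w, x}; ~(q | p) there: u:F, w:T, x:F. ✓
u: no successors, so <>~(q | p) fails. ✗
v: no successors, so <>~(q | p) fails. ✗
w: successors {x}; ~(q | p) there: x:F. ✗
x: no successors, so <>~(q | p) fails. ✗
y: no successors, so <>~(q | p) fails. ✗
z: no successors, so <>~(q | p) fails. ✗
That's 2 of 8 worlds, so 2/8 = 1/4.

1/4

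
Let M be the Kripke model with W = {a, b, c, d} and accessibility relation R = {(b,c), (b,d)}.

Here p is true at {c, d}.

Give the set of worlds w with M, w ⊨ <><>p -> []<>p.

{a, b, c, d}

a: <><>p is F, []<>p is T. ✓
b: <><>p is F, []<>p is F. ✓
c: <><>p is F, []<>p is T. ✓
d: <><>p is F, []<>p is T. ✓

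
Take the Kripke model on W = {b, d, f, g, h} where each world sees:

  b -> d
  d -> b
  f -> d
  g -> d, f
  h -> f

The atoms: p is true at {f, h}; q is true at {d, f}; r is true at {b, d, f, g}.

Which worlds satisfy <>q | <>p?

{b, f, g, h}

b: <>q is T, <>p is F. ✓
d: <>q is F, <>p is F. ✗
f: <>q is T, <>p is F. ✓
g: <>q is T, <>p is T. ✓
h: <>q is T, <>p is T. ✓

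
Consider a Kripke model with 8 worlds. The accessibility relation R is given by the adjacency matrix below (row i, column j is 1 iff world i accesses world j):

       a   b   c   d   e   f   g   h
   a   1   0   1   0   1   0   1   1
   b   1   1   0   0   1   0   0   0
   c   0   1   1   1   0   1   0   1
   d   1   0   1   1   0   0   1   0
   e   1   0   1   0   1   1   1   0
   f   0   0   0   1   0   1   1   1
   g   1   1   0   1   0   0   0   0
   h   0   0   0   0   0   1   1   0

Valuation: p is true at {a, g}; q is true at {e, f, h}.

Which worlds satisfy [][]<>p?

a: successors {a, c, e, g, h}; []<>p there: a:F, c:F, e:F, g:T, h:T. ✗
b: successors {a, b, e}; []<>p there: a:F, b:T, e:F. ✗
c: successors {b, c, d, f, h}; []<>p there: b:T, c:F, d:F, f:T, h:T. ✗
d: successors {a, c, d, g}; []<>p there: a:F, c:F, d:F, g:T. ✗
e: successors {a, c, e, f, g}; []<>p there: a:F, c:F, e:F, f:T, g:T. ✗
f: successors {d, f, g, h}; []<>p there: d:F, f:T, g:T, h:T. ✗
g: successors {a, b, d}; []<>p there: a:F, b:T, d:F. ✗
h: successors {f, g}; []<>p there: f:T, g:T. ✓

{h}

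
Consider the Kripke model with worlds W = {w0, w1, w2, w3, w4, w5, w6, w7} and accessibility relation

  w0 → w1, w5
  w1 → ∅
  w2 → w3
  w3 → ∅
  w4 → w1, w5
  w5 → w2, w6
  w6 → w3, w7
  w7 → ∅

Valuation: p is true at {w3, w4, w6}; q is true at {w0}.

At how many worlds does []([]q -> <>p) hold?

4

w0: successors {w1, w5}; []q -> <>p there: w1:F, w5:T. ✗
w1: no successors, so []([]q -> <>p) holds vacuously. ✓
w2: successors {w3}; []q -> <>p there: w3:F. ✗
w3: no successors, so []([]q -> <>p) holds vacuously. ✓
w4: successors {w1, w5}; []q -> <>p there: w1:F, w5:T. ✗
w5: successors {w2, w6}; []q -> <>p there: w2:T, w6:T. ✓
w6: successors {w3, w7}; []q -> <>p there: w3:F, w7:F. ✗
w7: no successors, so []([]q -> <>p) holds vacuously. ✓
Satisfying worlds: {w1, w3, w5, w7}.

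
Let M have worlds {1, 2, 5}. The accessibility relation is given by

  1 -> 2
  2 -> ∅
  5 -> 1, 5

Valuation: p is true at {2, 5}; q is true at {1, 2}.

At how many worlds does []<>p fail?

1

1: successors {2}; <>p there: 2:F. ✗
2: no successors, so []<>p holds vacuously. ✓
5: successors {1, 5}; <>p there: 1:T, 5:T. ✓
Satisfying worlds: {2, 5}.
So []<>p fails at the other 1 world.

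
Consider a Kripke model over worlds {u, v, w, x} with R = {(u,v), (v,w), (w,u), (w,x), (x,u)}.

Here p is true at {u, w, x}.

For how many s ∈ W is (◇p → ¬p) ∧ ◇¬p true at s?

u: ◇p → ¬p is T, ◇¬p is T. ✓
v: ◇p → ¬p is T, ◇¬p is F. ✗
w: ◇p → ¬p is F, ◇¬p is F. ✗
x: ◇p → ¬p is F, ◇¬p is F. ✗
Satisfying worlds: {u}.

1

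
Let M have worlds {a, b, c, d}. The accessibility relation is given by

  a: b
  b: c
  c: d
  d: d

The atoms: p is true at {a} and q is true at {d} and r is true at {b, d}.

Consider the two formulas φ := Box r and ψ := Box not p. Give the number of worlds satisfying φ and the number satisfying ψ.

3 and 4

For Box r:
a: successors {b}; r there: b:T. ✓
b: successors {c}; r there: c:F. ✗
c: successors {d}; r there: d:T. ✓
d: successors {d}; r there: d:T. ✓
— 3 worlds.
For Box not p:
a: successors {b}; not p there: b:T. ✓
b: successors {c}; not p there: c:T. ✓
c: successors {d}; not p there: d:T. ✓
d: successors {d}; not p there: d:T. ✓
— 4 worlds.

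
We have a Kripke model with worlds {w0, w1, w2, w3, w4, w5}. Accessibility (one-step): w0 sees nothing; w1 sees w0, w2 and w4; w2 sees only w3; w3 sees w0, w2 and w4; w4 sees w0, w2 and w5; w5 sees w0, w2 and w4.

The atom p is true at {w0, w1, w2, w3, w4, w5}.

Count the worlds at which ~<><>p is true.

1

w0: <><>p is F. ✓
w1: <><>p is T. ✗
w2: <><>p is T. ✗
w3: <><>p is T. ✗
w4: <><>p is T. ✗
w5: <><>p is T. ✗
Satisfying worlds: {w0}.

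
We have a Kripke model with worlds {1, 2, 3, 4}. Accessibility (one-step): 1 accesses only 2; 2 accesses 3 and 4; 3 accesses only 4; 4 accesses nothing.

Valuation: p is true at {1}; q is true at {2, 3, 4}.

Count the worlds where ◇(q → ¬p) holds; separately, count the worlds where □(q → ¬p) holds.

For ◇(q → ¬p):
1: successors {2}; q → ¬p there: 2:T. ✓
2: successors {3, 4}; q → ¬p there: 3:T, 4:T. ✓
3: successors {4}; q → ¬p there: 4:T. ✓
4: no successors, so ◇(q → ¬p) fails. ✗
— 3 worlds.
For □(q → ¬p):
1: successors {2}; q → ¬p there: 2:T. ✓
2: successors {3, 4}; q → ¬p there: 3:T, 4:T. ✓
3: successors {4}; q → ¬p there: 4:T. ✓
4: no successors, so □(q → ¬p) holds vacuously. ✓
— 4 worlds.

3 and 4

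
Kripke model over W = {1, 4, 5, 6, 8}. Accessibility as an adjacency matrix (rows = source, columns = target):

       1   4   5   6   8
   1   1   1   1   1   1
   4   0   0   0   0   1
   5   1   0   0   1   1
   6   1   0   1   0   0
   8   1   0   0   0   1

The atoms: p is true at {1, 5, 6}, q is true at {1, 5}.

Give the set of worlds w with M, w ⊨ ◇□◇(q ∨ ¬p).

{1, 4, 5, 6, 8}

1: successors {1, 4, 5, 6, 8}; □◇(q ∨ ¬p) there: 1:T, 4:T, 5:T, 6:T, 8:T. ✓
4: successors {8}; □◇(q ∨ ¬p) there: 8:T. ✓
5: successors {1, 6, 8}; □◇(q ∨ ¬p) there: 1:T, 6:T, 8:T. ✓
6: successors {1, 5}; □◇(q ∨ ¬p) there: 1:T, 5:T. ✓
8: successors {1, 8}; □◇(q ∨ ¬p) there: 1:T, 8:T. ✓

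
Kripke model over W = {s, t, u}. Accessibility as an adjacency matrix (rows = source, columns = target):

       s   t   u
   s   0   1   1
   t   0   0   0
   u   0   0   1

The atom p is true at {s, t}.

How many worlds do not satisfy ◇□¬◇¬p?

2

s: successors {t, u}; □¬◇¬p there: t:T, u:F. ✓
t: no successors, so ◇□¬◇¬p fails. ✗
u: successors {u}; □¬◇¬p there: u:F. ✗
Satisfying worlds: {s}.
So ◇□¬◇¬p fails at the other 2 worlds.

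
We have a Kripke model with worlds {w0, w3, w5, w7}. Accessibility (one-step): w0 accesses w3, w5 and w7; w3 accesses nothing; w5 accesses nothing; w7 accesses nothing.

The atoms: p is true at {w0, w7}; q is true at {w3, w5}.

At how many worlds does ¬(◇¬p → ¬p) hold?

w0: ◇¬p → ¬p is F. ✓
w3: ◇¬p → ¬p is T. ✗
w5: ◇¬p → ¬p is T. ✗
w7: ◇¬p → ¬p is T. ✗
Satisfying worlds: {w0}.

1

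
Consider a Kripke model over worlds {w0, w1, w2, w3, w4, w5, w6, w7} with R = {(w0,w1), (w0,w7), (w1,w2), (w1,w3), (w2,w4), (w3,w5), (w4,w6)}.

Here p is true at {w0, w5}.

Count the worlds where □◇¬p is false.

w0: successors {w1, w7}; ◇¬p there: w1:T, w7:F. ✗
w1: successors {w2, w3}; ◇¬p there: w2:T, w3:F. ✗
w2: successors {w4}; ◇¬p there: w4:T. ✓
w3: successors {w5}; ◇¬p there: w5:F. ✗
w4: successors {w6}; ◇¬p there: w6:F. ✗
w5: no successors, so □◇¬p holds vacuously. ✓
w6: no successors, so □◇¬p holds vacuously. ✓
w7: no successors, so □◇¬p holds vacuously. ✓
Satisfying worlds: {w2, w5, w6, w7}.
So □◇¬p fails at the other 4 worlds.

4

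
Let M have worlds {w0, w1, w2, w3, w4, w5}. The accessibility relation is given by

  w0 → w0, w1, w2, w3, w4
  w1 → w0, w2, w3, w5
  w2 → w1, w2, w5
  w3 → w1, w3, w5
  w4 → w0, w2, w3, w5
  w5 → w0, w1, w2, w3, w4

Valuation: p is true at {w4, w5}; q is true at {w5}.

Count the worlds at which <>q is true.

w0: successors {w0, w1, w2, w3, w4}; q there: w0:F, w1:F, w2:F, w3:F, w4:F. ✗
w1: successors {w0, w2, w3, w5}; q there: w0:F, w2:F, w3:F, w5:T. ✓
w2: successors {w1, w2, w5}; q there: w1:F, w2:F, w5:T. ✓
w3: successors {w1, w3, w5}; q there: w1:F, w3:F, w5:T. ✓
w4: successors {w0, w2, w3, w5}; q there: w0:F, w2:F, w3:F, w5:T. ✓
w5: successors {w0, w1, w2, w3, w4}; q there: w0:F, w1:F, w2:F, w3:F, w4:F. ✗
Satisfying worlds: {w1, w2, w3, w4}.

4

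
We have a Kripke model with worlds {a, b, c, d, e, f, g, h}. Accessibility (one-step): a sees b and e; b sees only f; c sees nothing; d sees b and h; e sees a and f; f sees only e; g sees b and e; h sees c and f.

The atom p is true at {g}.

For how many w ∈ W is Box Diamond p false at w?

7

a: successors {b, e}; Diamond p there: b:F, e:F. ✗
b: successors {f}; Diamond p there: f:F. ✗
c: no successors, so Box Diamond p holds vacuously. ✓
d: successors {b, h}; Diamond p there: b:F, h:F. ✗
e: successors {a, f}; Diamond p there: a:F, f:F. ✗
f: successors {e}; Diamond p there: e:F. ✗
g: successors {b, e}; Diamond p there: b:F, e:F. ✗
h: successors {c, f}; Diamond p there: c:F, f:F. ✗
Satisfying worlds: {c}.
So Box Diamond p fails at the other 7 worlds.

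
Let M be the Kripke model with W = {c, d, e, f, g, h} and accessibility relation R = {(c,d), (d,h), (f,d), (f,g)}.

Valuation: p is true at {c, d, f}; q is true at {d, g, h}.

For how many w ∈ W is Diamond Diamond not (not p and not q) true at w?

c: successors {d}; Diamond not (not p and not q) there: d:T. ✓
d: successors {h}; Diamond not (not p and not q) there: h:F. ✗
e: no successors, so Diamond Diamond not (not p and not q) fails. ✗
f: successors {d, g}; Diamond not (not p and not q) there: d:T, g:F. ✓
g: no successors, so Diamond Diamond not (not p and not q) fails. ✗
h: no successors, so Diamond Diamond not (not p and not q) fails. ✗
Satisfying worlds: {c, f}.

2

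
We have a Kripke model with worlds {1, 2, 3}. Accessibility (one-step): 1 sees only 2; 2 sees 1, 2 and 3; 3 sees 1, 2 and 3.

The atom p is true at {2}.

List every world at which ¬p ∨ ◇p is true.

1: ¬p is T, ◇p is T. ✓
2: ¬p is F, ◇p is T. ✓
3: ¬p is T, ◇p is T. ✓

{1, 2, 3}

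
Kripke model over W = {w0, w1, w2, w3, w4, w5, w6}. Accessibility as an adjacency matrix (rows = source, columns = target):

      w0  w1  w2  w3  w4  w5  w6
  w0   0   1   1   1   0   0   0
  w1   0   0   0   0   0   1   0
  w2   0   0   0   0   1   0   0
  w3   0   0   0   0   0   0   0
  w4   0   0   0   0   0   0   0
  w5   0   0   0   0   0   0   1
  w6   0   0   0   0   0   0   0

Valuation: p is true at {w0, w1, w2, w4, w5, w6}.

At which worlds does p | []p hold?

{w0, w1, w2, w3, w4, w5, w6}

w0: p is T, []p is F. ✓
w1: p is T, []p is T. ✓
w2: p is T, []p is T. ✓
w3: p is F, []p is T. ✓
w4: p is T, []p is T. ✓
w5: p is T, []p is T. ✓
w6: p is T, []p is T. ✓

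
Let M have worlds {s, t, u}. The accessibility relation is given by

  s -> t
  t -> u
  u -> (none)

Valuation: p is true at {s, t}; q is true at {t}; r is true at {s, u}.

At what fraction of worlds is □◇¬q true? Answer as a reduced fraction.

s: successors {t}; ◇¬q there: t:T. ✓
t: successors {u}; ◇¬q there: u:F. ✗
u: no successors, so □◇¬q holds vacuously. ✓
That's 2 of 3 worlds, so 2/3.

2/3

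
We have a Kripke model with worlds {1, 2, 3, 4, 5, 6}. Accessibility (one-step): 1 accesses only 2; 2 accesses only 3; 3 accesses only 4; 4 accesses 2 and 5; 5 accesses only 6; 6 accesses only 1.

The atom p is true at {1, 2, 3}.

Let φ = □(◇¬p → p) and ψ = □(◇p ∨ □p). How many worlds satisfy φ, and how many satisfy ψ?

For □(◇¬p → p):
1: successors {2}; ◇¬p → p there: 2:T. ✓
2: successors {3}; ◇¬p → p there: 3:T. ✓
3: successors {4}; ◇¬p → p there: 4:F. ✗
4: successors {2, 5}; ◇¬p → p there: 2:T, 5:F. ✗
5: successors {6}; ◇¬p → p there: 6:T. ✓
6: successors {1}; ◇¬p → p there: 1:T. ✓
— 4 worlds.
For □(◇p ∨ □p):
1: successors {2}; ◇p ∨ □p there: 2:T. ✓
2: successors {3}; ◇p ∨ □p there: 3:F. ✗
3: successors {4}; ◇p ∨ □p there: 4:T. ✓
4: successors {2, 5}; ◇p ∨ □p there: 2:T, 5:F. ✗
5: successors {6}; ◇p ∨ □p there: 6:T. ✓
6: successors {1}; ◇p ∨ □p there: 1:T. ✓
— 4 worlds.

4 and 4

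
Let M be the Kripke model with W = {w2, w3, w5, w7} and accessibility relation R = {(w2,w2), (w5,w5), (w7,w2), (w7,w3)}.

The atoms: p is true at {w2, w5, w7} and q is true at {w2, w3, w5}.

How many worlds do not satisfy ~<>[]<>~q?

1

w2: <>[]<>~q is F. ✓
w3: <>[]<>~q is F. ✓
w5: <>[]<>~q is F. ✓
w7: <>[]<>~q is T. ✗
Satisfying worlds: {w2, w3, w5}.
So ~<>[]<>~q fails at the other 1 world.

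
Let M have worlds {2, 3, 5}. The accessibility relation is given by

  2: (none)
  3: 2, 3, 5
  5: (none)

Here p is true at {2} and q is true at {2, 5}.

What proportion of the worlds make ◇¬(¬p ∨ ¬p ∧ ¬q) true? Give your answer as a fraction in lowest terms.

2: no successors, so ◇¬(¬p ∨ ¬p ∧ ¬q) fails. ✗
3: successors {2, 3, 5}; ¬(¬p ∨ ¬p ∧ ¬q) there: 2:T, 3:F, 5:F. ✓
5: no successors, so ◇¬(¬p ∨ ¬p ∧ ¬q) fails. ✗
That's 1 of 3 worlds, so 1/3.

1/3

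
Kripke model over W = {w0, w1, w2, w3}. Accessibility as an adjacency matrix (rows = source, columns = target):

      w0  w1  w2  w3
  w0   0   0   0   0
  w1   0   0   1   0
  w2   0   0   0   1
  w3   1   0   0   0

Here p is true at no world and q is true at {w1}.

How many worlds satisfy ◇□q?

1

w0: no successors, so ◇□q fails. ✗
w1: successors {w2}; □q there: w2:F. ✗
w2: successors {w3}; □q there: w3:F. ✗
w3: successors {w0}; □q there: w0:T. ✓
Satisfying worlds: {w3}.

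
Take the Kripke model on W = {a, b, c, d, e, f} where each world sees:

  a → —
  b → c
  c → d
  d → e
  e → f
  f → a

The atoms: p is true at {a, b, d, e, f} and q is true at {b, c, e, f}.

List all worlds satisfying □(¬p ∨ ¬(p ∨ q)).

a: no successors, so □(¬p ∨ ¬(p ∨ q)) holds vacuously. ✓
b: successors {c}; ¬p ∨ ¬(p ∨ q) there: c:T. ✓
c: successors {d}; ¬p ∨ ¬(p ∨ q) there: d:F. ✗
d: successors {e}; ¬p ∨ ¬(p ∨ q) there: e:F. ✗
e: successors {f}; ¬p ∨ ¬(p ∨ q) there: f:F. ✗
f: successors {a}; ¬p ∨ ¬(p ∨ q) there: a:F. ✗

{a, b}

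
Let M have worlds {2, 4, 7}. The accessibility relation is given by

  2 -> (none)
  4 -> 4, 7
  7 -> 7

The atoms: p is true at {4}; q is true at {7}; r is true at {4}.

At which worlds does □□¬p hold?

{2, 7}

2: no successors, so □□¬p holds vacuously. ✓
4: successors {4, 7}; □¬p there: 4:F, 7:T. ✗
7: successors {7}; □¬p there: 7:T. ✓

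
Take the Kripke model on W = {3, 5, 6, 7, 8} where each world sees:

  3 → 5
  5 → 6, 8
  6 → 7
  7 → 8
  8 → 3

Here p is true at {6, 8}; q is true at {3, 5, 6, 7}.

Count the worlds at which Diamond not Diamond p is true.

3

3: successors {5}; not Diamond p there: 5:F. ✗
5: successors {6, 8}; not Diamond p there: 6:T, 8:T. ✓
6: successors {7}; not Diamond p there: 7:F. ✗
7: successors {8}; not Diamond p there: 8:T. ✓
8: successors {3}; not Diamond p there: 3:T. ✓
Satisfying worlds: {5, 7, 8}.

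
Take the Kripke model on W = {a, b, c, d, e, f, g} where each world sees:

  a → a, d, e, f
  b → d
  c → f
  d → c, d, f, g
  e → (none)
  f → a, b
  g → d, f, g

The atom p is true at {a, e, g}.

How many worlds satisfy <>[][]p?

1

a: successors {a, d, e, f}; [][]p there: a:F, d:F, e:T, f:F. ✓
b: successors {d}; [][]p there: d:F. ✗
c: successors {f}; [][]p there: f:F. ✗
d: successors {c, d, f, g}; [][]p there: c:F, d:F, f:F, g:F. ✗
e: no successors, so <>[][]p fails. ✗
f: successors {a, b}; [][]p there: a:F, b:F. ✗
g: successors {d, f, g}; [][]p there: d:F, f:F, g:F. ✗
Satisfying worlds: {a}.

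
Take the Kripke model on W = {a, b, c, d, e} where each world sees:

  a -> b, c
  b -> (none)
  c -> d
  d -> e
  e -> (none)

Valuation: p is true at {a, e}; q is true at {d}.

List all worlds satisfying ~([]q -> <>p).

a: []q -> <>p is T. ✗
b: []q -> <>p is F. ✓
c: []q -> <>p is F. ✓
d: []q -> <>p is T. ✗
e: []q -> <>p is F. ✓

{b, c, e}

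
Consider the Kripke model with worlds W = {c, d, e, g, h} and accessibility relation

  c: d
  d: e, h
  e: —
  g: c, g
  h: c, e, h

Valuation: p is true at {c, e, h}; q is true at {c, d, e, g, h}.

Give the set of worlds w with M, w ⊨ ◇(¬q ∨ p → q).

c: successors {d}; ¬q ∨ p → q there: d:T. ✓
d: successors {e, h}; ¬q ∨ p → q there: e:T, h:T. ✓
e: no successors, so ◇(¬q ∨ p → q) fails. ✗
g: successors {c, g}; ¬q ∨ p → q there: c:T, g:T. ✓
h: successors {c, e, h}; ¬q ∨ p → q there: c:T, e:T, h:T. ✓

{c, d, g, h}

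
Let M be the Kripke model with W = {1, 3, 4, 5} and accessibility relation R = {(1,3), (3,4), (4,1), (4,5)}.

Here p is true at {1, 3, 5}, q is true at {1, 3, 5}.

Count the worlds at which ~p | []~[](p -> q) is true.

2

1: ~p is F, []~[](p -> q) is F. ✗
3: ~p is F, []~[](p -> q) is F. ✗
4: ~p is T, []~[](p -> q) is F. ✓
5: ~p is F, []~[](p -> q) is T. ✓
Satisfying worlds: {4, 5}.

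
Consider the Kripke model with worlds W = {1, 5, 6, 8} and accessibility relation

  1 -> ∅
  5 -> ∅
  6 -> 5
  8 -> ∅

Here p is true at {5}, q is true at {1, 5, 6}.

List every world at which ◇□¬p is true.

{6}

1: no successors, so ◇□¬p fails. ✗
5: no successors, so ◇□¬p fails. ✗
6: successors {5}; □¬p there: 5:T. ✓
8: no successors, so ◇□¬p fails. ✗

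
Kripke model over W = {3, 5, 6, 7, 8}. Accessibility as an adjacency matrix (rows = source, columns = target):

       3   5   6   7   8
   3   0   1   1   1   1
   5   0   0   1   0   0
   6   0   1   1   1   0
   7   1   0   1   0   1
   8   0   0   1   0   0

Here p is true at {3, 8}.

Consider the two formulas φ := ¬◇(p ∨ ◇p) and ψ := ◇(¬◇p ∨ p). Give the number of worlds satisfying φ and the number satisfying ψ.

2 and 5

For ¬◇(p ∨ ◇p):
3: ◇(p ∨ ◇p) is T. ✗
5: ◇(p ∨ ◇p) is F. ✓
6: ◇(p ∨ ◇p) is T. ✗
7: ◇(p ∨ ◇p) is T. ✗
8: ◇(p ∨ ◇p) is F. ✓
— 2 worlds.
For ◇(¬◇p ∨ p):
3: successors {5, 6, 7, 8}; ¬◇p ∨ p there: 5:T, 6:T, 7:F, 8:T. ✓
5: successors {6}; ¬◇p ∨ p there: 6:T. ✓
6: successors {5, 6, 7}; ¬◇p ∨ p there: 5:T, 6:T, 7:F. ✓
7: successors {3, 6, 8}; ¬◇p ∨ p there: 3:T, 6:T, 8:T. ✓
8: successors {6}; ¬◇p ∨ p there: 6:T. ✓
— 5 worlds.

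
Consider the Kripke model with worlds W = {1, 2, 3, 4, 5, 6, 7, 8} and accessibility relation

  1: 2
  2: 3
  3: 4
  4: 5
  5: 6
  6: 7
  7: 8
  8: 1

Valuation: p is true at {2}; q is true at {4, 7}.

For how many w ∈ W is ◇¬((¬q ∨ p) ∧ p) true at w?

1: successors {2}; ¬((¬q ∨ p) ∧ p) there: 2:F. ✗
2: successors {3}; ¬((¬q ∨ p) ∧ p) there: 3:T. ✓
3: successors {4}; ¬((¬q ∨ p) ∧ p) there: 4:T. ✓
4: successors {5}; ¬((¬q ∨ p) ∧ p) there: 5:T. ✓
5: successors {6}; ¬((¬q ∨ p) ∧ p) there: 6:T. ✓
6: successors {7}; ¬((¬q ∨ p) ∧ p) there: 7:T. ✓
7: successors {8}; ¬((¬q ∨ p) ∧ p) there: 8:T. ✓
8: successors {1}; ¬((¬q ∨ p) ∧ p) there: 1:T. ✓
Satisfying worlds: {2, 3, 4, 5, 6, 7, 8}.

7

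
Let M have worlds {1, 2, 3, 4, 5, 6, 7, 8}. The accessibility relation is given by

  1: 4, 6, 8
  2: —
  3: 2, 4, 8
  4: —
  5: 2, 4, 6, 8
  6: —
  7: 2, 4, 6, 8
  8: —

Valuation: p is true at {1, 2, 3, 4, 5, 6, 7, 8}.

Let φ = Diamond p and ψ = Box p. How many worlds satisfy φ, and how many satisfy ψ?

4 and 8

For Diamond p:
1: successors {4, 6, 8}; p there: 4:T, 6:T, 8:T. ✓
2: no successors, so Diamond p fails. ✗
3: successors {2, 4, 8}; p there: 2:T, 4:T, 8:T. ✓
4: no successors, so Diamond p fails. ✗
5: successors {2, 4, 6, 8}; p there: 2:T, 4:T, 6:T, 8:T. ✓
6: no successors, so Diamond p fails. ✗
7: successors {2, 4, 6, 8}; p there: 2:T, 4:T, 6:T, 8:T. ✓
8: no successors, so Diamond p fails. ✗
— 4 worlds.
For Box p:
1: successors {4, 6, 8}; p there: 4:T, 6:T, 8:T. ✓
2: no successors, so Box p holds vacuously. ✓
3: successors {2, 4, 8}; p there: 2:T, 4:T, 8:T. ✓
4: no successors, so Box p holds vacuously. ✓
5: successors {2, 4, 6, 8}; p there: 2:T, 4:T, 6:T, 8:T. ✓
6: no successors, so Box p holds vacuously. ✓
7: successors {2, 4, 6, 8}; p there: 2:T, 4:T, 6:T, 8:T. ✓
8: no successors, so Box p holds vacuously. ✓
— 8 worlds.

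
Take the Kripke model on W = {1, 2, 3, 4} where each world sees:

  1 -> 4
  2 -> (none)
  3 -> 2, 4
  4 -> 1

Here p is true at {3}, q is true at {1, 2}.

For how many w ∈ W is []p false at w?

3

1: successors {4}; p there: 4:F. ✗
2: no successors, so []p holds vacuously. ✓
3: successors {2, 4}; p there: 2:F, 4:F. ✗
4: successors {1}; p there: 1:F. ✗
Satisfying worlds: {2}.
So []p fails at the other 3 worlds.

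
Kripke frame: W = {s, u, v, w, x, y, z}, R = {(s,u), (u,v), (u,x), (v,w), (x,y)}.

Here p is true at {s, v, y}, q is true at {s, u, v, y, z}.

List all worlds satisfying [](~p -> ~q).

s: successors {u}; ~p -> ~q there: u:F. ✗
u: successors {v, x}; ~p -> ~q there: v:T, x:T. ✓
v: successors {w}; ~p -> ~q there: w:T. ✓
w: no successors, so [](~p -> ~q) holds vacuously. ✓
x: successors {y}; ~p -> ~q there: y:T. ✓
y: no successors, so [](~p -> ~q) holds vacuously. ✓
z: no successors, so [](~p -> ~q) holds vacuously. ✓

{u, v, w, x, y, z}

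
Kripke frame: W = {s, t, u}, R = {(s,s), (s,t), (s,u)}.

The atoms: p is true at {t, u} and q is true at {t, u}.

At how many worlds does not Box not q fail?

s: Box not q is F. ✓
t: Box not q is T. ✗
u: Box not q is T. ✗
Satisfying worlds: {s}.
So not Box not q fails at the other 2 worlds.

2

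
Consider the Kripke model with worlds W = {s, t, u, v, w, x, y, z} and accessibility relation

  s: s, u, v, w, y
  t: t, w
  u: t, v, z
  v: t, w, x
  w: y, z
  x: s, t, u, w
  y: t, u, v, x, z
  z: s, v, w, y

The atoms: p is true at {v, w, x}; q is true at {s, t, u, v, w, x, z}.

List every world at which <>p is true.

{s, t, u, v, x, y, z}

s: successors {s, u, v, w, y}; p there: s:F, u:F, v:T, w:T, y:F. ✓
t: successors {t, w}; p there: t:F, w:T. ✓
u: successors {t, v, z}; p there: t:F, v:T, z:F. ✓
v: successors {t, w, x}; p there: t:F, w:T, x:T. ✓
w: successors {y, z}; p there: y:F, z:F. ✗
x: successors {s, t, u, w}; p there: s:F, t:F, u:F, w:T. ✓
y: successors {t, u, v, x, z}; p there: t:F, u:F, v:T, x:T, z:F. ✓
z: successors {s, v, w, y}; p there: s:F, v:T, w:T, y:F. ✓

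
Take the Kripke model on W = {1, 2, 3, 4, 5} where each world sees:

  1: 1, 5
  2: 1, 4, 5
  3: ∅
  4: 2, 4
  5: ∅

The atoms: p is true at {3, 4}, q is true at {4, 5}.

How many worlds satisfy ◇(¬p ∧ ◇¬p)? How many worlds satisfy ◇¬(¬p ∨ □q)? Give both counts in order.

3 and 2

For ◇(¬p ∧ ◇¬p):
1: successors {1, 5}; ¬p ∧ ◇¬p there: 1:T, 5:F. ✓
2: successors {1, 4, 5}; ¬p ∧ ◇¬p there: 1:T, 4:F, 5:F. ✓
3: no successors, so ◇(¬p ∧ ◇¬p) fails. ✗
4: successors {2, 4}; ¬p ∧ ◇¬p there: 2:T, 4:F. ✓
5: no successors, so ◇(¬p ∧ ◇¬p) fails. ✗
— 3 worlds.
For ◇¬(¬p ∨ □q):
1: successors {1, 5}; ¬(¬p ∨ □q) there: 1:F, 5:F. ✗
2: successors {1, 4, 5}; ¬(¬p ∨ □q) there: 1:F, 4:T, 5:F. ✓
3: no successors, so ◇¬(¬p ∨ □q) fails. ✗
4: successors {2, 4}; ¬(¬p ∨ □q) there: 2:F, 4:T. ✓
5: no successors, so ◇¬(¬p ∨ □q) fails. ✗
— 2 worlds.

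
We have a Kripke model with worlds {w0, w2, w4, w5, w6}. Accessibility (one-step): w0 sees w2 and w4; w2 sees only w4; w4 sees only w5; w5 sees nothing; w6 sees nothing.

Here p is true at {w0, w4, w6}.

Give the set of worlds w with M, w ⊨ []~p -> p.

w0: []~p is F, p is T. ✓
w2: []~p is F, p is F. ✓
w4: []~p is T, p is T. ✓
w5: []~p is T, p is F. ✗
w6: []~p is T, p is T. ✓

{w0, w2, w4, w6}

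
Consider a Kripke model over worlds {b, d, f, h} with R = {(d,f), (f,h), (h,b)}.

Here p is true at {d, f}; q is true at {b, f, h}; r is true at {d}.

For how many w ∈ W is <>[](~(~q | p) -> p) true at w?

1

b: no successors, so <>[](~(~q | p) -> p) fails. ✗
d: successors {f}; [](~(~q | p) -> p) there: f:F. ✗
f: successors {h}; [](~(~q | p) -> p) there: h:F. ✗
h: successors {b}; [](~(~q | p) -> p) there: b:T. ✓
Satisfying worlds: {h}.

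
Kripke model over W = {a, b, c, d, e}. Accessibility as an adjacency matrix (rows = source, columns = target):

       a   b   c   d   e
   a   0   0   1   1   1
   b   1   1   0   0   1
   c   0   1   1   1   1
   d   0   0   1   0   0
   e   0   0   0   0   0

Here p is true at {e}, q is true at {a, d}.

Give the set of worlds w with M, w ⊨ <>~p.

a: successors {c, d, e}; ~p there: c:T, d:T, e:F. ✓
b: successors {a, b, e}; ~p there: a:T, b:T, e:F. ✓
c: successors {b, c, d, e}; ~p there: b:T, c:T, d:T, e:F. ✓
d: successors {c}; ~p there: c:T. ✓
e: no successors, so <>~p fails. ✗

{a, b, c, d}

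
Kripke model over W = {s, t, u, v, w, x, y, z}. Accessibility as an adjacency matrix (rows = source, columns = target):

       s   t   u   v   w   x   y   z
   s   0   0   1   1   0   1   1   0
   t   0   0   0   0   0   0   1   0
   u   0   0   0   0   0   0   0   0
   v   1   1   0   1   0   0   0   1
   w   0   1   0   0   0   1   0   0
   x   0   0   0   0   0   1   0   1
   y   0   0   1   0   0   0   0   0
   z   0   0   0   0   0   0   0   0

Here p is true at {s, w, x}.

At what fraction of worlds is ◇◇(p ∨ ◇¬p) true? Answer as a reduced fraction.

1/2

s: successors {u, v, x, y}; ◇(p ∨ ◇¬p) there: u:F, v:T, x:T, y:F. ✓
t: successors {y}; ◇(p ∨ ◇¬p) there: y:F. ✗
u: no successors, so ◇◇(p ∨ ◇¬p) fails. ✗
v: successors {s, t, v, z}; ◇(p ∨ ◇¬p) there: s:T, t:T, v:T, z:F. ✓
w: successors {t, x}; ◇(p ∨ ◇¬p) there: t:T, x:T. ✓
x: successors {x, z}; ◇(p ∨ ◇¬p) there: x:T, z:F. ✓
y: successors {u}; ◇(p ∨ ◇¬p) there: u:F. ✗
z: no successors, so ◇◇(p ∨ ◇¬p) fails. ✗
That's 4 of 8 worlds, so 4/8 = 1/2.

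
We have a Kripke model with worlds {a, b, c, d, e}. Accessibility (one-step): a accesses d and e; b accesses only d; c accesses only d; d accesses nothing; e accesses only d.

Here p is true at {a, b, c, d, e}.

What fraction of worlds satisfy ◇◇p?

a: successors {d, e}; ◇p there: d:F, e:T. ✓
b: successors {d}; ◇p there: d:F. ✗
c: successors {d}; ◇p there: d:F. ✗
d: no successors, so ◇◇p fails. ✗
e: successors {d}; ◇p there: d:F. ✗
That's 1 of 5 worlds, so 1/5.

1/5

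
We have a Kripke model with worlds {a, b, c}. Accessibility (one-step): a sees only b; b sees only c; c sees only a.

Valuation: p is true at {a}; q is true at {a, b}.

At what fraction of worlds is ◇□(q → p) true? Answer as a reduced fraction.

a: successors {b}; □(q → p) there: b:T. ✓
b: successors {c}; □(q → p) there: c:T. ✓
c: successors {a}; □(q → p) there: a:F. ✗
That's 2 of 3 worlds, so 2/3.

2/3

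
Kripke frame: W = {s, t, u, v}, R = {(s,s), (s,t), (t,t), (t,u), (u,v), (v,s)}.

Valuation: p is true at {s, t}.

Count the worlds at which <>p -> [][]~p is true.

1

s: <>p is T, [][]~p is F. ✗
t: <>p is T, [][]~p is F. ✗
u: <>p is F, [][]~p is F. ✓
v: <>p is T, [][]~p is F. ✗
Satisfying worlds: {u}.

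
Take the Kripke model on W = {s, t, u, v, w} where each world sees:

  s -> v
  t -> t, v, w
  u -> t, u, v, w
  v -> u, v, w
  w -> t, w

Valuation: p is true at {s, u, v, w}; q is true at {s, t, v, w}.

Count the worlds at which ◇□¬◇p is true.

0

s: successors {v}; □¬◇p there: v:F. ✗
t: successors {t, v, w}; □¬◇p there: t:F, v:F, w:F. ✗
u: successors {t, u, v, w}; □¬◇p there: t:F, u:F, v:F, w:F. ✗
v: successors {u, v, w}; □¬◇p there: u:F, v:F, w:F. ✗
w: successors {t, w}; □¬◇p there: t:F, w:F. ✗
Satisfying worlds: ∅.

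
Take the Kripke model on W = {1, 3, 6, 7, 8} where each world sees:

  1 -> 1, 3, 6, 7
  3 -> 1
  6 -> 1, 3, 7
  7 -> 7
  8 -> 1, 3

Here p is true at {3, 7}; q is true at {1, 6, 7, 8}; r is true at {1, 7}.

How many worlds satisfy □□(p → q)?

1: successors {1, 3, 6, 7}; □(p → q) there: 1:F, 3:T, 6:F, 7:T. ✗
3: successors {1}; □(p → q) there: 1:F. ✗
6: successors {1, 3, 7}; □(p → q) there: 1:F, 3:T, 7:T. ✗
7: successors {7}; □(p → q) there: 7:T. ✓
8: successors {1, 3}; □(p → q) there: 1:F, 3:T. ✗
Satisfying worlds: {7}.

1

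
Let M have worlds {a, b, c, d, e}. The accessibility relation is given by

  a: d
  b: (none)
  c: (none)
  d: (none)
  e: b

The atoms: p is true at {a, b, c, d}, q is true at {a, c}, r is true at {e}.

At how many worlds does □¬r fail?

0

a: successors {d}; ¬r there: d:T. ✓
b: no successors, so □¬r holds vacuously. ✓
c: no successors, so □¬r holds vacuously. ✓
d: no successors, so □¬r holds vacuously. ✓
e: successors {b}; ¬r there: b:T. ✓
Satisfying worlds: {a, b, c, d, e}.
So □¬r fails at the other 0 worlds.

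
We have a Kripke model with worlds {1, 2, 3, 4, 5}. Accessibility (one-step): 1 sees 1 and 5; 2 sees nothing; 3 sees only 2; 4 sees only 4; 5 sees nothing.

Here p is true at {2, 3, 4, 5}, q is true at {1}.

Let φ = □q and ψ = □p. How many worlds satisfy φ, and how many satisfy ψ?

For □q:
1: successors {1, 5}; q there: 1:T, 5:F. ✗
2: no successors, so □q holds vacuously. ✓
3: successors {2}; q there: 2:F. ✗
4: successors {4}; q there: 4:F. ✗
5: no successors, so □q holds vacuously. ✓
— 2 worlds.
For □p:
1: successors {1, 5}; p there: 1:F, 5:T. ✗
2: no successors, so □p holds vacuously. ✓
3: successors {2}; p there: 2:T. ✓
4: successors {4}; p there: 4:T. ✓
5: no successors, so □p holds vacuously. ✓
— 4 worlds.

2 and 4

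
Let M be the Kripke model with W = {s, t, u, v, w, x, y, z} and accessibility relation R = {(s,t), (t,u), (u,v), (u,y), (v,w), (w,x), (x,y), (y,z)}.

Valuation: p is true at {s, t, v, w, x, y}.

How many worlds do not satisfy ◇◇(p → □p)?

3

s: successors {t}; ◇(p → □p) there: t:T. ✓
t: successors {u}; ◇(p → □p) there: u:T. ✓
u: successors {v, y}; ◇(p → □p) there: v:T, y:T. ✓
v: successors {w}; ◇(p → □p) there: w:T. ✓
w: successors {x}; ◇(p → □p) there: x:F. ✗
x: successors {y}; ◇(p → □p) there: y:T. ✓
y: successors {z}; ◇(p → □p) there: z:F. ✗
z: no successors, so ◇◇(p → □p) fails. ✗
Satisfying worlds: {s, t, u, v, x}.
So ◇◇(p → □p) fails at the other 3 worlds.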